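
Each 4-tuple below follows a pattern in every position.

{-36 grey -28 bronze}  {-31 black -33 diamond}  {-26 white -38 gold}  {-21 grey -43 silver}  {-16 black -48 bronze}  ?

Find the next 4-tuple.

First coordinate: -36, -31, -26, -21, -16 → -11 (+5 each step).
Shade goes grey, black, white, grey, black → white (repeats grey → black → white).
For the third coordinate, −5 each step: -28, -33, -38, -43, -48 → -53.
Rank: repeats bronze → diamond → gold → silver; bronze, diamond, gold, silver, bronze → diamond.
So the next 4-tuple is {-11 white -53 diamond}.

{-11 white -53 diamond}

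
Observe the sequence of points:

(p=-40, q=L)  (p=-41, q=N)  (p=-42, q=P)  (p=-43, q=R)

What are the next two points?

(p=-44, q=T), (p=-45, q=V)

For the p, −1 each step: -40, -41, -42, -43 → -44 → -45.
Q: letters move forward 2 places in the alphabet, so L, N, P, R → T → V.
Putting the parts together: (p=-44, q=T) and then (p=-45, q=V).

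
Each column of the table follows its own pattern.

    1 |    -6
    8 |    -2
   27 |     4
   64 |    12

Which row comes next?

For the first component, perfect cubes: 1³, 2³, 3³, …: 1, 8, 27, 64 → 125.
Second component — differences are 4, 6, 8, … (increasing by 2 each time): -6, -2, 4, 12 → 22.
So the next row is 125  22.

125  22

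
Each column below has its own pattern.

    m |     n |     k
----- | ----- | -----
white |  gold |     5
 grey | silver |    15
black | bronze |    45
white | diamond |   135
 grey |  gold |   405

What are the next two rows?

Column m: repeats white → grey → black; white, grey, black, white, grey → black → white.
Column n goes gold, silver, bronze, diamond, gold → silver → bronze (repeats gold → silver → bronze → diamond).
Column k: 5, 15, 45, 135, 405 → 1215 → 3645 (×3 each step).
So the next two rows are black  silver  1215 and white  bronze  3645.

black  silver  1215; white  bronze  3645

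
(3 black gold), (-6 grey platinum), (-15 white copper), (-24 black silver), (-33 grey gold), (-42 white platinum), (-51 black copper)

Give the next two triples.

For the first entry, −9 each step: 3, -6, -15, -24, -33, -42, -51 → -60 → -69.
Shade: repeats black → grey → white, so black, grey, white, black, grey, white, black → grey → white.
For the metal, repeats gold → platinum → copper → silver: gold, platinum, copper, silver, gold, platinum, copper → silver → gold.
Putting the parts together: (-60 grey silver) and then (-69 white gold).

(-60 grey silver), (-69 white gold)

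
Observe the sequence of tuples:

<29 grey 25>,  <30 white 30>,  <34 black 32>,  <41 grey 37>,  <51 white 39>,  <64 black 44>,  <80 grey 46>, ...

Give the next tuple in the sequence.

First component: 29, 30, 34, 41, 51, 64, 80 → 99 (differences are 1, 4, 7, … (increasing by 3 each time)).
Shade: repeats grey → white → black, so grey, white, black, grey, white, black, grey → white.
Third component goes 25, 30, 32, 37, 39, 44, 46 → 51 (alternating steps +5, +2, +5, +2, …).
Putting it together: <99 white 51>.

<99 white 51>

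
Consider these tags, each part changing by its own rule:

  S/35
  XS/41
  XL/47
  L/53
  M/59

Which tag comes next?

S/65

Size: S, XS, XL, L, M → S (runs backward through clothing sizes XS→XL).
Second component — +6 each step: 35, 41, 47, 53, 59 → 65.
So the next tag is S/65.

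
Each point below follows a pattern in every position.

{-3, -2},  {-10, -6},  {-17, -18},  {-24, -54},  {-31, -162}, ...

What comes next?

First part: -3, -10, -17, -24, -31 → -38 (−7 each step).
Second part: ×3 each step; -2, -6, -18, -54, -162 → -486.
Combining the parts gives {-38, -486}.

{-38, -486}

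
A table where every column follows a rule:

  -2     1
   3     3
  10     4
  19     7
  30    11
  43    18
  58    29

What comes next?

First component: -2, 3, 10, 19, 30, 43, 58 → 75 (differences are 5, 7, 9, … (increasing by 2 each time)).
For the second component, each term is the sum of the two before it: 1, 3, 4, 7, 11, 18, 29 → 47.
Putting it together: 75  47.

75  47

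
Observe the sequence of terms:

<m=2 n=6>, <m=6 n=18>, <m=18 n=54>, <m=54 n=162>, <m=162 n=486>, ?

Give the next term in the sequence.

<m=486 n=1458>

M: ×3 each step; 2, 6, 18, 54, 162 → 486.
N: always 3 × the m, so 6, 18, 54, 162, 486 → 1458.
Putting it together: <m=486 n=1458>.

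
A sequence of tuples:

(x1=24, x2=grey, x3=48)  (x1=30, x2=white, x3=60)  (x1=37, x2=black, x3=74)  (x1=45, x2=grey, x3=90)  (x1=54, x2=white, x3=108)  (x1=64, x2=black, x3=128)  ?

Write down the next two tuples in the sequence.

X1: 24, 30, 37, 45, 54, 64 → 75 → 87 (differences are 6, 7, 8, … (increasing by 1 each time)).
X2 — repeats grey → white → black: grey, white, black, grey, white, black → grey → white.
X3: 48, 60, 74, 90, 108, 128 → 150 → 174 (always 2 × the x1).
So the next two tuples are (x1=75, x2=grey, x3=150) and (x1=87, x2=white, x3=174).

(x1=75, x2=grey, x3=150), (x1=87, x2=white, x3=174)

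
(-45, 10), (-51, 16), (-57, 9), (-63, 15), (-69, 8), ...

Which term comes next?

For the first part, −6 each step: -45, -51, -57, -63, -69 → -75.
Second part: alternating steps +6, −7, +6, −7, …; 10, 16, 9, 15, 8 → 14.
Putting it together: (-75, 14).

(-75, 14)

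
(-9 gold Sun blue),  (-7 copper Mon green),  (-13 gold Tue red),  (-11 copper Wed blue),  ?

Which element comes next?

(-17 gold Thu green)

First slot: alternating steps +2, −6, +2, −6, …, so -9, -7, -13, -11 → -17.
Metal: gold, copper, gold, copper → gold (alternates gold ↔ copper).
Day goes Sun, Mon, Tue, Wed → Thu (runs through the weekdays Mon→Sun).
Colour: repeats blue → green → red; blue, green, red, blue → green.
Putting it together: (-17 gold Thu green).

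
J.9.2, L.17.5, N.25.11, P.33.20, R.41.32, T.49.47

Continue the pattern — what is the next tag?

V.57.65

Letter: letters move forward 2 places in the alphabet; J, L, N, P, R, T → V.
Second component: +8 each step, so 9, 17, 25, 33, 41, 49 → 57.
Third component goes 2, 5, 11, 20, 32, 47 → 65 (differences are 3, 6, 9, … (increasing by 3 each time)).
Combining the parts gives V.57.65.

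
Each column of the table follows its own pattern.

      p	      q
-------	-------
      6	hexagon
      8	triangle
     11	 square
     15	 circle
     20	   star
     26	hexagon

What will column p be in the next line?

Column p: differences are 2, 3, 4, … (increasing by 1 each time), so 6, 8, 11, 15, 20, 26 → 33.
Column q: repeats hexagon → triangle → square → circle → star, so hexagon, triangle, square, circle, star, hexagon → triangle.

33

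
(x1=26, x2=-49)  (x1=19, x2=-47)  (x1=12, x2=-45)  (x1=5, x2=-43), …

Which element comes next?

For the x1, −7 each step: 26, 19, 12, 5 → -2.
X2: +2 each step, so -49, -47, -45, -43 → -41.
Putting it together: (x1=-2, x2=-41).

(x1=-2, x2=-41)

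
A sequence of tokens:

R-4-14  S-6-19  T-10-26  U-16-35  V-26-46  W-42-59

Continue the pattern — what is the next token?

Letter: letters move forward 1 place in the alphabet; R, S, T, U, V, W → X.
Second component: each term is the sum of the two before it, so 4, 6, 10, 16, 26, 42 → 68.
For the third component, differences are 5, 7, 9, … (increasing by 2 each time): 14, 19, 26, 35, 46, 59 → 74.
Combining the parts gives X-68-74.

X-68-74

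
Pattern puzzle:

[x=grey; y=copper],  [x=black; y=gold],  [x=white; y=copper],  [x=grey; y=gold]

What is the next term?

[x=black; y=copper]

For the x, repeats grey → black → white: grey, black, white, grey → black.
For the y, alternates copper ↔ gold: copper, gold, copper, gold → copper.
So the next term is [x=black; y=copper].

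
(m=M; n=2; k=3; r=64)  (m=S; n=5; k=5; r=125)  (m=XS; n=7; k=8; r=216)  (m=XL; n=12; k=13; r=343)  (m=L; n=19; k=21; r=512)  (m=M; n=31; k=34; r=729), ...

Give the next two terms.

(m=S; n=50; k=55; r=1000), (m=XS; n=81; k=89; r=1331)

M — repeats M → S → XS → XL → L: M, S, XS, XL, L, M → S → XS.
N goes 2, 5, 7, 12, 19, 31 → 50 → 81 (each term is the sum of the two before it).
K: each term is the sum of the two before it; 3, 5, 8, 13, 21, 34 → 55 → 89.
R — perfect cubes: 4³, 5³, 6³, …: 64, 125, 216, 343, 512, 729 → 1000 → 1331.
Putting the parts together: (m=S; n=50; k=55; r=1000) and then (m=XS; n=81; k=89; r=1331).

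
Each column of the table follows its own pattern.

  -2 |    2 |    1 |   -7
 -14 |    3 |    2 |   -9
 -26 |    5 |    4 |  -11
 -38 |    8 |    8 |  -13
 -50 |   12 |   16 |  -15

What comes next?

-62  17  32  -17

First component goes -2, -14, -26, -38, -50 → -62 (−12 each step).
For the second component, differences are 1, 2, 3, … (increasing by 1 each time): 2, 3, 5, 8, 12 → 17.
Third component goes 1, 2, 4, 8, 16 → 32 (×2 each step).
Fourth component: −2 each step, so -7, -9, -11, -13, -15 → -17.
Combining the parts gives -62  17  32  -17.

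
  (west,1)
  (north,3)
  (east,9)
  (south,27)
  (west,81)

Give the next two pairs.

(north,243), (east,729)

For the direction, repeats west → north → east → south: west, north, east, south, west → north → east.
Second part: ×3 each step; 1, 3, 9, 27, 81 → 243 → 729.
So the next two pairs are (north,243) and (east,729).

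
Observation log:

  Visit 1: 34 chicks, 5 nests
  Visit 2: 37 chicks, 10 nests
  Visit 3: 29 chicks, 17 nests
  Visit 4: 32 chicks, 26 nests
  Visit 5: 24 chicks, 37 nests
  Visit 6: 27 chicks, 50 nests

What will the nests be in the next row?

65

Nests — differences are 5, 7, 9, … (increasing by 2 each time): 5, 10, 17, 26, 37, 50 → 65.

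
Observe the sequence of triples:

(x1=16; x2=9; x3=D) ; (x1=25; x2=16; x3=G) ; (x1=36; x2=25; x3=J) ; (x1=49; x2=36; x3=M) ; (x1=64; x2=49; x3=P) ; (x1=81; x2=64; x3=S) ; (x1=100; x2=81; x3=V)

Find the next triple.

X1 — perfect squares: 4², 5², 6², …: 16, 25, 36, 49, 64, 81, 100 → 121.
For the x2, always the previous value of the x1: 9, 16, 25, 36, 49, 64, 81 → 100.
For the x3, letters move forward 3 places in the alphabet: D, G, J, M, P, S, V → Y.
So the next triple is (x1=121; x2=100; x3=Y).

(x1=121; x2=100; x3=Y)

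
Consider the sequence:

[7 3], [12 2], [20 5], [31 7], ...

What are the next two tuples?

[45 12], [62 19]

First slot — differences are 5, 8, 11, … (increasing by 3 each time): 7, 12, 20, 31 → 45 → 62.
For the second slot, each term is the sum of the two before it: 3, 2, 5, 7 → 12 → 19.
So the next two tuples are [45 12] and [62 19].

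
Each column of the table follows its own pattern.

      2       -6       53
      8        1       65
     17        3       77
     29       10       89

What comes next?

First component: differences are 6, 9, 12, … (increasing by 3 each time), so 2, 8, 17, 29 → 44.
Second component: alternating steps +7, +2, +7, +2, …; -6, 1, 3, 10 → 12.
Third component goes 53, 65, 77, 89 → 101 (+12 each step).
So the next row is 44  12  101.

44  12  101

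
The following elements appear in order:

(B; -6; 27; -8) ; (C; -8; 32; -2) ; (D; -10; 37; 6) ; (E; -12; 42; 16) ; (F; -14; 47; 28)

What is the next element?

Letter: letters move forward 1 place in the alphabet; B, C, D, E, F → G.
Second slot: -6, -8, -10, -12, -14 → -16 (−2 each step).
Third slot: +5 each step; 27, 32, 37, 42, 47 → 52.
Fourth slot goes -8, -2, 6, 16, 28 → 42 (differences are 6, 8, 10, … (increasing by 2 each time)).
Combining the parts gives (G; -16; 52; 42).

(G; -16; 52; 42)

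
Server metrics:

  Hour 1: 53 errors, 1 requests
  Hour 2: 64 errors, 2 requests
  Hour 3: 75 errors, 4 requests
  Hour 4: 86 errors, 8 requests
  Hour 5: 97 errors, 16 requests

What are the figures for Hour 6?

108 errors, 32 requests

Errors goes 53, 64, 75, 86, 97 → 108 (+11 each step).
Requests: 1, 2, 4, 8, 16 → 32 (×2 each step).
Putting it together: 108 errors, 32 requests.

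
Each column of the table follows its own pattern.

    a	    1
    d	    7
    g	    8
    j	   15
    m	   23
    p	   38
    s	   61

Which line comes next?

Letter: a, d, g, j, m, p, s → v (letters move forward 3 places in the alphabet).
Second component: each term is the sum of the two before it; 1, 7, 8, 15, 23, 38, 61 → 99.
So the next line is v  99.

v  99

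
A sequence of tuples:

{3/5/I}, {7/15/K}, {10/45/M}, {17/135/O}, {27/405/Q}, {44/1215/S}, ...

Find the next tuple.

{71/3645/U}

First part — each term is the sum of the two before it: 3, 7, 10, 17, 27, 44 → 71.
Second part — ×3 each step: 5, 15, 45, 135, 405, 1215 → 3645.
Letter goes I, K, M, O, Q, S → U (letters move forward 2 places in the alphabet).
Combining the parts gives {71/3645/U}.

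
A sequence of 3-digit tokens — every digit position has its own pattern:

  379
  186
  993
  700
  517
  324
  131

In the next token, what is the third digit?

8

Third digit: −3 each step, mod 10; 9, 6, 3, 0, 7, 4, 1 → 8.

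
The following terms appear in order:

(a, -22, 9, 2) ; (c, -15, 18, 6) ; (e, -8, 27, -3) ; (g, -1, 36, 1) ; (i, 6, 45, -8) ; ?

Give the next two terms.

Letter goes a, c, e, g, i → k → m (letters move forward 2 places in the alphabet).
Second value — +7 each step: -22, -15, -8, -1, 6 → 13 → 20.
Third value — +9 each step: 9, 18, 27, 36, 45 → 54 → 63.
Fourth value — alternating steps +4, −9, +4, −9, …: 2, 6, -3, 1, -8 → -4 → -13.
Putting the parts together: (k, 13, 54, -4) and then (m, 20, 63, -13).

(k, 13, 54, -4), (m, 20, 63, -13)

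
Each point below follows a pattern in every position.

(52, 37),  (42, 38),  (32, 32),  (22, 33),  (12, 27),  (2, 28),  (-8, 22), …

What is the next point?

First component: 52, 42, 32, 22, 12, 2, -8 → -18 (−10 each step).
For the second component, alternating steps +1, −6, +1, −6, …: 37, 38, 32, 33, 27, 28, 22 → 23.
So the next point is (-18, 23).

(-18, 23)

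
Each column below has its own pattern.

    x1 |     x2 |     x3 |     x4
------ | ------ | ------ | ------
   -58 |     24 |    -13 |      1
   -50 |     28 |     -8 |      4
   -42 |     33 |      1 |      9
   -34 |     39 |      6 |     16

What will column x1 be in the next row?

-26

Column x1 — +8 each step: -58, -50, -42, -34 → -26.
Column x2: differences are 4, 5, 6, … (increasing by 1 each time); 24, 28, 33, 39 → 46.
For the column x3, alternating steps +5, +9, +5, +9, …: -13, -8, 1, 6 → 15.
Column x4: perfect squares: 1², 2², 3², …, so 1, 4, 9, 16 → 25.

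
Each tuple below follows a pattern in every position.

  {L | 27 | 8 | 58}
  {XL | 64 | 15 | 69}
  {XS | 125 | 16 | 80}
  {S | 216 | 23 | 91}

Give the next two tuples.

{M | 343 | 24 | 102}, {L | 512 | 31 | 113}

Size: runs through clothing sizes XS→XL; L, XL, XS, S → M → L.
For the second entry, perfect cubes: 3³, 4³, 5³, …: 27, 64, 125, 216 → 343 → 512.
For the third entry, alternating steps +7, +1, +7, +1, …: 8, 15, 16, 23 → 24 → 31.
Fourth entry: +11 each step; 58, 69, 80, 91 → 102 → 113.
Putting the parts together: {M | 343 | 24 | 102} and then {L | 512 | 31 | 113}.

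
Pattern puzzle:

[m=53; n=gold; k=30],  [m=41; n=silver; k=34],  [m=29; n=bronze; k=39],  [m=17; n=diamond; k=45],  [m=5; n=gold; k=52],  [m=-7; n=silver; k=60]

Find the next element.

[m=-19; n=bronze; k=69]

For the m, −12 each step: 53, 41, 29, 17, 5, -7 → -19.
For the n, repeats gold → silver → bronze → diamond: gold, silver, bronze, diamond, gold, silver → bronze.
For the k, differences are 4, 5, 6, … (increasing by 1 each time): 30, 34, 39, 45, 52, 60 → 69.
So the next element is [m=-19; n=bronze; k=69].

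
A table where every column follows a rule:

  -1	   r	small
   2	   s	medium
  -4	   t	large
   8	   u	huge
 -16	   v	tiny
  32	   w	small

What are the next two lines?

First component goes -1, 2, -4, 8, -16, 32 → -64 → 128 (×(-2) each step).
Letter goes r, s, t, u, v, w → x → y (letters move forward 1 place in the alphabet).
Size — repeats small → medium → large → huge → tiny: small, medium, large, huge, tiny, small → medium → large.
Putting the parts together: -64  x  medium and then 128  y  large.

-64  x  medium; 128  y  large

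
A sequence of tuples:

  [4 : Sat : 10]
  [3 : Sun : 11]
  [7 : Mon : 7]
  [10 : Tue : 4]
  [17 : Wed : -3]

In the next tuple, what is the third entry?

-13

For the first entry, each term is the sum of the two before it: 4, 3, 7, 10, 17 → 27.
For the third entry, together with the first entry always sums to 14: 10, 11, 7, 4, -3 → -13.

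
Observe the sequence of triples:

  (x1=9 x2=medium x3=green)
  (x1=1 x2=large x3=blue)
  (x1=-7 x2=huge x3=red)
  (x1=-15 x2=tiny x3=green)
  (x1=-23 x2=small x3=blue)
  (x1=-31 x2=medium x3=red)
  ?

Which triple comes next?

X1 — −8 each step: 9, 1, -7, -15, -23, -31 → -39.
X2: medium, large, huge, tiny, small, medium → large (repeats medium → large → huge → tiny → small).
X3: repeats green → blue → red; green, blue, red, green, blue, red → green.
Combining the parts gives (x1=-39 x2=large x3=green).

(x1=-39 x2=large x3=green)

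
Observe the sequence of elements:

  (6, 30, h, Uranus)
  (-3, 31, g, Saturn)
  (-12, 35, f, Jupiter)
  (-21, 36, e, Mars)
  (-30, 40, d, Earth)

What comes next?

(-39, 41, c, Venus)

First part goes 6, -3, -12, -21, -30 → -39 (−9 each step).
Second part: alternating steps +1, +4, +1, +4, …; 30, 31, 35, 36, 40 → 41.
Letter: h, g, f, e, d → c (letters move back 1 place in the alphabet).
Planet — runs backward through the planets Mercury→Neptune: Uranus, Saturn, Jupiter, Mars, Earth → Venus.
So the next element is (-39, 41, c, Venus).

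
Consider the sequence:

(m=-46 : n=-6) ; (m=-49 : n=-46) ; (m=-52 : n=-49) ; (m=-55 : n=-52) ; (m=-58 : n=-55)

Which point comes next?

M: −3 each step; -46, -49, -52, -55, -58 → -61.
For the n, always the previous value of the m: -6, -46, -49, -52, -55 → -58.
Putting it together: (m=-61 : n=-58).

(m=-61 : n=-58)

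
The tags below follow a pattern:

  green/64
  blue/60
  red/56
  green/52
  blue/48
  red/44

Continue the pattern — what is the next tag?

For the colour, repeats green → blue → red: green, blue, red, green, blue, red → green.
Second component: 64, 60, 56, 52, 48, 44 → 40 (−4 each step).
Putting it together: green/40.

green/40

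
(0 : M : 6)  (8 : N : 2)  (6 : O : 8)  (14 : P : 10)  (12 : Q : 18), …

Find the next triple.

First slot: alternating steps +8, −2, +8, −2, …; 0, 8, 6, 14, 12 → 20.
For the letter, letters move forward 1 place in the alphabet: M, N, O, P, Q → R.
Third slot goes 6, 2, 8, 10, 18 → 28 (each term is the sum of the two before it).
So the next triple is (20 : R : 28).

(20 : R : 28)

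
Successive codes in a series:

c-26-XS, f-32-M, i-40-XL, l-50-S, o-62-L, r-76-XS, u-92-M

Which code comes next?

Letter goes c, f, i, l, o, r, u → x (letters move forward 3 places in the alphabet).
For the second component, differences are 6, 8, 10, … (increasing by 2 each time): 26, 32, 40, 50, 62, 76, 92 → 110.
Size: repeats XS → M → XL → S → L, so XS, M, XL, S, L, XS, M → XL.
Putting it together: x-110-XL.

x-110-XL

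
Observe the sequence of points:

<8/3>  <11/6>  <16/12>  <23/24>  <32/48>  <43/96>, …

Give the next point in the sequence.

<56/192>

First part: differences are 3, 5, 7, … (increasing by 2 each time); 8, 11, 16, 23, 32, 43 → 56.
Second part: 3, 6, 12, 24, 48, 96 → 192 (×2 each step).
So the next point is <56/192>.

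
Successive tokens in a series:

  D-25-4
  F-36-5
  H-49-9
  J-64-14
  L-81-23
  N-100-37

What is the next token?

For the letter, letters move forward 2 places in the alphabet: D, F, H, J, L, N → P.
Second component goes 25, 36, 49, 64, 81, 100 → 121 (perfect squares: 5², 6², 7², …).
Third component — each term is the sum of the two before it: 4, 5, 9, 14, 23, 37 → 60.
So the next token is P-121-60.

P-121-60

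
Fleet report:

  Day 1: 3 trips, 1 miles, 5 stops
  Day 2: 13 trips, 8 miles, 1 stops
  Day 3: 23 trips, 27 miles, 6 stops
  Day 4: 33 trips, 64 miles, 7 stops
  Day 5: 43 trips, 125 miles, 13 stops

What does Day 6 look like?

53 trips, 216 miles, 20 stops

Trips: +10 each step, so 3, 13, 23, 33, 43 → 53.
Miles: perfect cubes: 1³, 2³, 3³, …; 1, 8, 27, 64, 125 → 216.
Stops goes 5, 1, 6, 7, 13 → 20 (each term is the sum of the two before it).
Putting it together: 53 trips, 216 miles, 20 stops.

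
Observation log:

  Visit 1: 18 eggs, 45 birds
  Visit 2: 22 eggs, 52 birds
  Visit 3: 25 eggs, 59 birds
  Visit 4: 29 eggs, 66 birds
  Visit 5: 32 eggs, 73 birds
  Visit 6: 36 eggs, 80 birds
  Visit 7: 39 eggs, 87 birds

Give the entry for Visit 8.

43 eggs, 94 birds

Eggs: alternating steps +4, +3, +4, +3, …; 18, 22, 25, 29, 32, 36, 39 → 43.
Birds — +7 each step: 45, 52, 59, 66, 73, 80, 87 → 94.
So the next row is 43 eggs, 94 birds.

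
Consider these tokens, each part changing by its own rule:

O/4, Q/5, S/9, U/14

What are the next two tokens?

W/23 then Y/37

For the letter, letters move forward 2 places in the alphabet: O, Q, S, U → W → Y.
Second component: each term is the sum of the two before it, so 4, 5, 9, 14 → 23 → 37.
So the next two tokens are W/23 and Y/37.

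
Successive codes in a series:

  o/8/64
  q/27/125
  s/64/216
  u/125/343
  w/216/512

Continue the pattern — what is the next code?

Letter: o, q, s, u, w → y (letters move forward 2 places in the alphabet).
Second component — perfect cubes: 2³, 3³, 4³, …: 8, 27, 64, 125, 216 → 343.
Third component: perfect cubes: 4³, 5³, 6³, …, so 64, 125, 216, 343, 512 → 729.
Putting it together: y/343/729.

y/343/729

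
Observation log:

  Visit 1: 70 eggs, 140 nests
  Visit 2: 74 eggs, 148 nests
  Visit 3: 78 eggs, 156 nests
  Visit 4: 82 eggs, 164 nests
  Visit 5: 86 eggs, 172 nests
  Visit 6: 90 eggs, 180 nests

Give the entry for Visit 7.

94 eggs, 188 nests

For the eggs, +4 each step: 70, 74, 78, 82, 86, 90 → 94.
Nests: always 2 × the eggs; 140, 148, 156, 164, 172, 180 → 188.
Combining the parts gives 94 eggs, 188 nests.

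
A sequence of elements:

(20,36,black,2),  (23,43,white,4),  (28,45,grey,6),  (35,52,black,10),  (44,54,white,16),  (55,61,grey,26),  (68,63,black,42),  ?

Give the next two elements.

(83,70,white,68), (100,72,grey,110)

First component: differences are 3, 5, 7, … (increasing by 2 each time); 20, 23, 28, 35, 44, 55, 68 → 83 → 100.
Second component: 36, 43, 45, 52, 54, 61, 63 → 70 → 72 (alternating steps +7, +2, +7, +2, …).
Shade: black, white, grey, black, white, grey, black → white → grey (repeats black → white → grey).
Fourth component: each term is the sum of the two before it; 2, 4, 6, 10, 16, 26, 42 → 68 → 110.
Putting the parts together: (83,70,white,68) and then (100,72,grey,110).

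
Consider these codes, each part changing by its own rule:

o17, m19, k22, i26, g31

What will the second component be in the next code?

Second component: differences are 2, 3, 4, … (increasing by 1 each time), so 17, 19, 22, 26, 31 → 37.

37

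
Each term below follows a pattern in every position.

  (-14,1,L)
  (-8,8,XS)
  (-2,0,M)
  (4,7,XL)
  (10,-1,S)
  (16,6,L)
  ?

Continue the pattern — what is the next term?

(22,-2,XS)

First part: -14, -8, -2, 4, 10, 16 → 22 (+6 each step).
For the second part, alternating steps +7, −8, +7, −8, …: 1, 8, 0, 7, -1, 6 → -2.
Size: repeats L → XS → M → XL → S, so L, XS, M, XL, S, L → XS.
Putting it together: (22,-2,XS).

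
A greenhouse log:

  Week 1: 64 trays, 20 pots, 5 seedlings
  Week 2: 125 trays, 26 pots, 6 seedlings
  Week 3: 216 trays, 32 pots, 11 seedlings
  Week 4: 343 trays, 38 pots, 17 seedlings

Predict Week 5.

Trays — perfect cubes: 4³, 5³, 6³, …: 64, 125, 216, 343 → 512.
Pots: +6 each step, so 20, 26, 32, 38 → 44.
For the seedlings, each term is the sum of the two before it: 5, 6, 11, 17 → 28.
Putting it together: 512 trays, 44 pots, 28 seedlings.

512 trays, 44 pots, 28 seedlings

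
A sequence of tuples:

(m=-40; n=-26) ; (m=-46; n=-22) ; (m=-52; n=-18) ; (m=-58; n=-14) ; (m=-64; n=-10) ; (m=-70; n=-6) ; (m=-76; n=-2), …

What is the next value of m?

M: −6 each step, so -40, -46, -52, -58, -64, -70, -76 → -82.

-82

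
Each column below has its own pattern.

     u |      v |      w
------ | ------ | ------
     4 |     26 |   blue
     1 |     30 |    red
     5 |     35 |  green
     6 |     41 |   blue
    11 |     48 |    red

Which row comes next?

17  56  green

Column u: each term is the sum of the two before it; 4, 1, 5, 6, 11 → 17.
For the column v, differences are 4, 5, 6, … (increasing by 1 each time): 26, 30, 35, 41, 48 → 56.
Column w — repeats blue → red → green: blue, red, green, blue, red → green.
Putting it together: 17  56  green.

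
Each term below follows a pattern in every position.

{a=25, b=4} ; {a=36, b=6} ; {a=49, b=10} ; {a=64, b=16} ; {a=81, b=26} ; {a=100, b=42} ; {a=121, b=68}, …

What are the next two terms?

{a=144, b=110}, {a=169, b=178}

For the a, perfect squares: 5², 6², 7², …: 25, 36, 49, 64, 81, 100, 121 → 144 → 169.
B: 4, 6, 10, 16, 26, 42, 68 → 110 → 178 (each term is the sum of the two before it).
Putting the parts together: {a=144, b=110} and then {a=169, b=178}.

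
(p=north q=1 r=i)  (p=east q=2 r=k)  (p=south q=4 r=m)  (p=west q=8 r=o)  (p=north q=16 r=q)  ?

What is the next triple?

P: repeats north → east → south → west; north, east, south, west, north → east.
Q: 1, 2, 4, 8, 16 → 32 (×2 each step).
R — letters move forward 2 places in the alphabet: i, k, m, o, q → s.
Putting it together: (p=east q=32 r=s).

(p=east q=32 r=s)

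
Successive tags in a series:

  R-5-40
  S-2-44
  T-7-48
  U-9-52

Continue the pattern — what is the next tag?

For the letter, letters move forward 1 place in the alphabet: R, S, T, U → V.
Second component — each term is the sum of the two before it: 5, 2, 7, 9 → 16.
Third component — +4 each step: 40, 44, 48, 52 → 56.
Combining the parts gives V-16-56.

V-16-56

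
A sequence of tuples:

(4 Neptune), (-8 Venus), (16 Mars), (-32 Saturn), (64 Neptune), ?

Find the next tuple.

(-128 Venus)

First component: ×(-2) each step, so 4, -8, 16, -32, 64 → -128.
For the planet, repeats Neptune → Venus → Mars → Saturn: Neptune, Venus, Mars, Saturn, Neptune → Venus.
So the next tuple is (-128 Venus).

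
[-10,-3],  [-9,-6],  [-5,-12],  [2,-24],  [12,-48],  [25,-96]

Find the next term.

[41,-192]

For the first slot, differences are 1, 4, 7, … (increasing by 3 each time): -10, -9, -5, 2, 12, 25 → 41.
Second slot goes -3, -6, -12, -24, -48, -96 → -192 (×2 each step).
Putting it together: [41,-192].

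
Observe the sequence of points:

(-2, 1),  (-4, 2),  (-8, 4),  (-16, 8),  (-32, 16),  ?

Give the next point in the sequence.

First entry: -2, -4, -8, -16, -32 → -64 (×2 each step).
For the second entry, ×2 each step: 1, 2, 4, 8, 16 → 32.
So the next point is (-64, 32).

(-64, 32)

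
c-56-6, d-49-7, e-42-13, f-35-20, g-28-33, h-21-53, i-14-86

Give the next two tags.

For the letter, letters move forward 1 place in the alphabet: c, d, e, f, g, h, i → j → k.
Second component: 56, 49, 42, 35, 28, 21, 14 → 7 → 0 (−7 each step).
For the third component, each term is the sum of the two before it: 6, 7, 13, 20, 33, 53, 86 → 139 → 225.
Putting the parts together: j-7-139 and then k-0-225.

j-7-139 then k-0-225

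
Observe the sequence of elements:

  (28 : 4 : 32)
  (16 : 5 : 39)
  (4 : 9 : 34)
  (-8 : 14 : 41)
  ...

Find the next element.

First part: −12 each step, so 28, 16, 4, -8 → -20.
Second part: each term is the sum of the two before it; 4, 5, 9, 14 → 23.
For the third part, alternating steps +7, −5, +7, −5, …: 32, 39, 34, 41 → 36.
Combining the parts gives (-20 : 23 : 36).

(-20 : 23 : 36)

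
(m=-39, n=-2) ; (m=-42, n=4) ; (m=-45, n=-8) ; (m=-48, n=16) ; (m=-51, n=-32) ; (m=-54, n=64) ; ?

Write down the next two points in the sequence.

(m=-57, n=-128), (m=-60, n=256)

M: −3 each step; -39, -42, -45, -48, -51, -54 → -57 → -60.
N: ×(-2) each step; -2, 4, -8, 16, -32, 64 → -128 → 256.
So the next two points are (m=-57, n=-128) and (m=-60, n=256).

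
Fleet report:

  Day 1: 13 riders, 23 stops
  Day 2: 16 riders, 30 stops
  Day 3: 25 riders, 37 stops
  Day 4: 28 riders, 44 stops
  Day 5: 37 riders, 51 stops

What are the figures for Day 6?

40 riders, 58 stops

Riders — alternating steps +3, +9, +3, +9, …: 13, 16, 25, 28, 37 → 40.
Stops — +7 each step: 23, 30, 37, 44, 51 → 58.
Putting it together: 40 riders, 58 stops.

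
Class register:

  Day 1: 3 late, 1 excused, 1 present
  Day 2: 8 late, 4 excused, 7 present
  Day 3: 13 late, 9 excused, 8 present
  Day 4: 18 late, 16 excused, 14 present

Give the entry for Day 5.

Late — +5 each step: 3, 8, 13, 18 → 23.
Excused: perfect squares: 1², 2², 3², …; 1, 4, 9, 16 → 25.
Present — alternating steps +6, +1, +6, +1, …: 1, 7, 8, 14 → 15.
So the next record is 23 late, 25 excused, 15 present.

23 late, 25 excused, 15 present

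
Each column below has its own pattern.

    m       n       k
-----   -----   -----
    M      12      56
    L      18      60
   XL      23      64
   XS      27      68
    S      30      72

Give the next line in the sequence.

M  32  76

For the column m, runs through clothing sizes XS→XL: M, L, XL, XS, S → M.
Column n: 12, 18, 23, 27, 30 → 32 (differences are 6, 5, 4, … (decreasing by 1 each time)).
Column k: +4 each step; 56, 60, 64, 68, 72 → 76.
Putting it together: M  32  76.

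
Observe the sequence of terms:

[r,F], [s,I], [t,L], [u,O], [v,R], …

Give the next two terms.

[w,U], [x,X]

First letter: letters move forward 1 place in the alphabet; r, s, t, u, v → w → x.
Second letter: F, I, L, O, R → U → X (letters move forward 3 places in the alphabet).
Putting the parts together: [w,U] and then [x,X].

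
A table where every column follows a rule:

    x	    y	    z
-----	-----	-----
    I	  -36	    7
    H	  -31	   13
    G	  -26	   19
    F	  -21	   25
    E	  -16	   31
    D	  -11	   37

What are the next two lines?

Column x: I, H, G, F, E, D → C → B (letters move back 1 place in the alphabet).
Column y: +5 each step, so -36, -31, -26, -21, -16, -11 → -6 → -1.
Column z — +6 each step: 7, 13, 19, 25, 31, 37 → 43 → 49.
So the next two lines are C  -6  43 and B  -1  49.

C  -6  43; B  -1  49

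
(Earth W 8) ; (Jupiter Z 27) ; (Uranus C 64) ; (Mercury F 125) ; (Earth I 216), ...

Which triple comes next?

Planet goes Earth, Jupiter, Uranus, Mercury, Earth → Jupiter (repeats Earth → Jupiter → Uranus → Mercury).
Letter goes W, Z, C, F, I → L (letters move forward 3 places in the alphabet, wrapping Z→A).
Third entry — perfect cubes: 2³, 3³, 4³, …: 8, 27, 64, 125, 216 → 343.
Combining the parts gives (Jupiter L 343).

(Jupiter L 343)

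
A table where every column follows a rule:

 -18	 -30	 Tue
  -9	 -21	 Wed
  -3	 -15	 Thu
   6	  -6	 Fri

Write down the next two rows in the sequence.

First component — alternating steps +9, +6, +9, +6, …: -18, -9, -3, 6 → 12 → 21.
Second component goes -30, -21, -15, -6 → 0 → 9 (always 12 less than the first component).
Day: runs through the weekdays Mon→Sun; Tue, Wed, Thu, Fri → Sat → Sun.
Putting the parts together: 12  0  Sat and then 21  9  Sun.

12  0  Sat; 21  9  Sun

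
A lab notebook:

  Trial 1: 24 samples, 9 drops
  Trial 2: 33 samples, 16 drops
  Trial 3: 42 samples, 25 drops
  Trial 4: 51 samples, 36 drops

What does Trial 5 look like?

Samples: +9 each step; 24, 33, 42, 51 → 60.
Drops: perfect squares: 3², 4², 5², …, so 9, 16, 25, 36 → 49.
Combining the parts gives 60 samples, 49 drops.

60 samples, 49 drops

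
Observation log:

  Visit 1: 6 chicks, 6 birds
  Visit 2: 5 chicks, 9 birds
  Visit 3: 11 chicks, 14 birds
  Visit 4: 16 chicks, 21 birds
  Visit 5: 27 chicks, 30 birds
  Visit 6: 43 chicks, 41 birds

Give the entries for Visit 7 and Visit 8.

Chicks: each term is the sum of the two before it; 6, 5, 11, 16, 27, 43 → 70 → 113.
Birds goes 6, 9, 14, 21, 30, 41 → 54 → 69 (differences are 3, 5, 7, … (increasing by 2 each time)).
So the next two lines are 70 chicks, 54 birds and 113 chicks, 69 birds.

70 chicks, 54 birds; 113 chicks, 69 birds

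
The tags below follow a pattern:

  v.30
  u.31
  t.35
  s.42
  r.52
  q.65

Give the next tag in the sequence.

p.81

Letter — letters move back 1 place in the alphabet: v, u, t, s, r, q → p.
Second component: 30, 31, 35, 42, 52, 65 → 81 (differences are 1, 4, 7, … (increasing by 3 each time)).
Combining the parts gives p.81.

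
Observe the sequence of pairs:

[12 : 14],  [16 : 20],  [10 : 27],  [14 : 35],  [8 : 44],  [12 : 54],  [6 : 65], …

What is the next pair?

First slot: alternating steps +4, −6, +4, −6, …, so 12, 16, 10, 14, 8, 12, 6 → 10.
Second slot: differences are 6, 7, 8, … (increasing by 1 each time), so 14, 20, 27, 35, 44, 54, 65 → 77.
So the next pair is [10 : 77].

[10 : 77]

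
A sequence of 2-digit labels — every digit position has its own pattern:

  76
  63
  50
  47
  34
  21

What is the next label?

First digit goes 7, 6, 5, 4, 3, 2 → 1 (−1 each step, mod 10).
Second digit: −3 each step, mod 10, so 6, 3, 0, 7, 4, 1 → 8.
So the next label is 18.

18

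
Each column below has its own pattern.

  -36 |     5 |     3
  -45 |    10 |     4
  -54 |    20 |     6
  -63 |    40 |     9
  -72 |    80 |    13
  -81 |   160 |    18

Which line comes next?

First component goes -36, -45, -54, -63, -72, -81 → -90 (−9 each step).
Second component: ×2 each step, so 5, 10, 20, 40, 80, 160 → 320.
Third component goes 3, 4, 6, 9, 13, 18 → 24 (differences are 1, 2, 3, … (increasing by 1 each time)).
Putting it together: -90  320  24.

-90  320  24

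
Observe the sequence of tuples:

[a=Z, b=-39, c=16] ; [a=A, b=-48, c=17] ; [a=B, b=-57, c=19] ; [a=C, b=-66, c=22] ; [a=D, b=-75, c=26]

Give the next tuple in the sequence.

A — letters move forward 1 place in the alphabet, wrapping Z→A: Z, A, B, C, D → E.
B — −9 each step: -39, -48, -57, -66, -75 → -84.
For the c, differences are 1, 2, 3, … (increasing by 1 each time): 16, 17, 19, 22, 26 → 31.
Putting it together: [a=E, b=-84, c=31].

[a=E, b=-84, c=31]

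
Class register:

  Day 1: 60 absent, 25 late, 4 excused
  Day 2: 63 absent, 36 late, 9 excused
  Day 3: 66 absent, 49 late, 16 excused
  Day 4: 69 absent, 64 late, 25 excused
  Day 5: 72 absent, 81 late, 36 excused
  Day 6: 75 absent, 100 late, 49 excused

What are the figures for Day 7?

78 absent, 121 late, 64 excused

Absent — +3 each step: 60, 63, 66, 69, 72, 75 → 78.
Late: 25, 36, 49, 64, 81, 100 → 121 (perfect squares: 5², 6², 7², …).
Excused: perfect squares: 2², 3², 4², …; 4, 9, 16, 25, 36, 49 → 64.
So the next line is 78 absent, 121 late, 64 excused.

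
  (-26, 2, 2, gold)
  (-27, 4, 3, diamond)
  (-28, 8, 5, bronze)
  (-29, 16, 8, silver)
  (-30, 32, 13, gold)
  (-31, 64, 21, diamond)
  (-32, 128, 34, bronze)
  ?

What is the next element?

First component: -26, -27, -28, -29, -30, -31, -32 → -33 (−1 each step).
Second component goes 2, 4, 8, 16, 32, 64, 128 → 256 (×2 each step).
Third component: 2, 3, 5, 8, 13, 21, 34 → 55 (each term is the sum of the two before it).
Rank: repeats gold → diamond → bronze → silver; gold, diamond, bronze, silver, gold, diamond, bronze → silver.
So the next element is (-33, 256, 55, silver).

(-33, 256, 55, silver)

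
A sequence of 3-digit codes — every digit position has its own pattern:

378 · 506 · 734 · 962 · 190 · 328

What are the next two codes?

First digit: +2 each step, mod 10, so 3, 5, 7, 9, 1, 3 → 5 → 7.
Second digit — +3 each step, mod 10: 7, 0, 3, 6, 9, 2 → 5 → 8.
Third digit: 8, 6, 4, 2, 0, 8 → 6 → 4 (−2 each step, mod 10).
Putting the parts together: 556 and then 784.

556, 784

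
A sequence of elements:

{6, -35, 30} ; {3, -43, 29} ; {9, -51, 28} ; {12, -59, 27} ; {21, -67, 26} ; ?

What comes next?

{33, -75, 25}

First slot: each term is the sum of the two before it, so 6, 3, 9, 12, 21 → 33.
Second slot — −8 each step: -35, -43, -51, -59, -67 → -75.
Third slot goes 30, 29, 28, 27, 26 → 25 (−1 each step).
Combining the parts gives {33, -75, 25}.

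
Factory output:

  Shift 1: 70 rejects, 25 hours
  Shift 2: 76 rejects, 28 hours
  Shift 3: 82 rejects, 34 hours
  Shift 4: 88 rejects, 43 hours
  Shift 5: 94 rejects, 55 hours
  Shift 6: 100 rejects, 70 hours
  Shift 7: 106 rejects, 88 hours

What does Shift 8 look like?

112 rejects, 109 hours

For the rejects, +6 each step: 70, 76, 82, 88, 94, 100, 106 → 112.
Hours — differences are 3, 6, 9, … (increasing by 3 each time): 25, 28, 34, 43, 55, 70, 88 → 109.
So the next line is 112 rejects, 109 hours.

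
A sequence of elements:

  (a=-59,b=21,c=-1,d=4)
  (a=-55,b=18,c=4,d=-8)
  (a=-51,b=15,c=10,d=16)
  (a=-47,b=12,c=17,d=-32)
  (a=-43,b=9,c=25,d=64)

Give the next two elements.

(a=-39,b=6,c=34,d=-128), (a=-35,b=3,c=44,d=256)

A: +4 each step, so -59, -55, -51, -47, -43 → -39 → -35.
B: −3 each step; 21, 18, 15, 12, 9 → 6 → 3.
C — differences are 5, 6, 7, … (increasing by 1 each time): -1, 4, 10, 17, 25 → 34 → 44.
D: 4, -8, 16, -32, 64 → -128 → 256 (×(-2) each step).
Putting the parts together: (a=-39,b=6,c=34,d=-128) and then (a=-35,b=3,c=44,d=256).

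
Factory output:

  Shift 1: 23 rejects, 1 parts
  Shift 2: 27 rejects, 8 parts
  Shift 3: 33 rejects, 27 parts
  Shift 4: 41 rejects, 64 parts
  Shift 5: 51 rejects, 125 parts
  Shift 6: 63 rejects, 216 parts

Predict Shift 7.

Rejects: 23, 27, 33, 41, 51, 63 → 77 (differences are 4, 6, 8, … (increasing by 2 each time)).
Parts goes 1, 8, 27, 64, 125, 216 → 343 (perfect cubes: 1³, 2³, 3³, …).
Combining the parts gives 77 rejects, 343 parts.

77 rejects, 343 parts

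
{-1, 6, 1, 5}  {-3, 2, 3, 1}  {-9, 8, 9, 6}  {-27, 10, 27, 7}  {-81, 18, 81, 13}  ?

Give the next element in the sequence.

First component: -1, -3, -9, -27, -81 → -243 (×3 each step).
Second component: each term is the sum of the two before it, so 6, 2, 8, 10, 18 → 28.
For the third component, ×3 each step: 1, 3, 9, 27, 81 → 243.
Fourth component: each term is the sum of the two before it, so 5, 1, 6, 7, 13 → 20.
Putting it together: {-243, 28, 243, 20}.

{-243, 28, 243, 20}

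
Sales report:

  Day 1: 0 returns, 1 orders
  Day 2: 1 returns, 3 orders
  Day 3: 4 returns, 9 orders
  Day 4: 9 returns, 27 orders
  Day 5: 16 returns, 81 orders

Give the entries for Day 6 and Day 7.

25 returns, 243 orders; 36 returns, 729 orders

Returns: differences are 1, 3, 5, … (increasing by 2 each time), so 0, 1, 4, 9, 16 → 25 → 36.
For the orders, ×3 each step: 1, 3, 9, 27, 81 → 243 → 729.
Putting the parts together: 25 returns, 243 orders and then 36 returns, 729 orders.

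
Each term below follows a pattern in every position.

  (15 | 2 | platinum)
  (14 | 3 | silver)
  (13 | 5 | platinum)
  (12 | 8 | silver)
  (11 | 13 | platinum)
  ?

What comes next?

(10 | 21 | silver)

First entry goes 15, 14, 13, 12, 11 → 10 (−1 each step).
Second entry: each term is the sum of the two before it; 2, 3, 5, 8, 13 → 21.
Metal: alternates platinum ↔ silver, so platinum, silver, platinum, silver, platinum → silver.
Putting it together: (10 | 21 | silver).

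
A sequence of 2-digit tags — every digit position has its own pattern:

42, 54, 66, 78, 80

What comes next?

For the first digit, +1 each step, mod 10: 4, 5, 6, 7, 8 → 9.
Second digit: +2 each step, mod 10; 2, 4, 6, 8, 0 → 2.
Combining the parts gives 92.

92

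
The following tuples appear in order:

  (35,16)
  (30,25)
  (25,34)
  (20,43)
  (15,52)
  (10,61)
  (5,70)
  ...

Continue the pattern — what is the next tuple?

(0,79)

First coordinate — −5 each step: 35, 30, 25, 20, 15, 10, 5 → 0.
Second coordinate: +9 each step; 16, 25, 34, 43, 52, 61, 70 → 79.
Combining the parts gives (0,79).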